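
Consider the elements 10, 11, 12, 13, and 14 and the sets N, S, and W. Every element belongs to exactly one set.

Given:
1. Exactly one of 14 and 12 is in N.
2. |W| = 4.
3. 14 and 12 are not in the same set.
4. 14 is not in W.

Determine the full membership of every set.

From (4): 14 ∉ W.
(2): only 4 candidates remain for W, so all are in.
(1) (exactly one): 14 ∈ N.

N = {14}; S = {}; W = {10, 11, 12, 13}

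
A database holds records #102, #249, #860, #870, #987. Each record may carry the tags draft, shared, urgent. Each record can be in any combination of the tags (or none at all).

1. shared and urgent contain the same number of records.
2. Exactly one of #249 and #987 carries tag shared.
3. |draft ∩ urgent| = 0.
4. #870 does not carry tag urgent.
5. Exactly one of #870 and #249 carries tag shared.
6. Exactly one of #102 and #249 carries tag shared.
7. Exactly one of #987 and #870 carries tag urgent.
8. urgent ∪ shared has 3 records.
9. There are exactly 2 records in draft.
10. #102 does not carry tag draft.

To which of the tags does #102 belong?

#102: none

From (4): #870 ∉ urgent.
From (10): #102 ∉ draft.
(7) (exactly one): #987 ∈ urgent.
Suppose #102 ∈ shared: no assignment then satisfies all the clues, so #102 ∉ shared.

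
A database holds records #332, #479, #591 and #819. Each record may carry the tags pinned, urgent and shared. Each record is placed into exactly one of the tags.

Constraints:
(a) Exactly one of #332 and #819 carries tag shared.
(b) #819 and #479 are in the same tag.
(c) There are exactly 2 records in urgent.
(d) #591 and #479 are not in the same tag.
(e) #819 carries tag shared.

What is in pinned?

pinned = {}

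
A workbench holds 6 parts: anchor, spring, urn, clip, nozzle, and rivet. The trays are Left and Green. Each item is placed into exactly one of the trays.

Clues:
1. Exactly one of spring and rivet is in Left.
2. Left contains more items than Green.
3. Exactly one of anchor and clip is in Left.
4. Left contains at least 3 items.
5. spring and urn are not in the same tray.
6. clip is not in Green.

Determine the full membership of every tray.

Left = {clip, nozzle, rivet, urn}; Green = {anchor, spring}

From (6): clip ∉ Green.
Only one tray left: clip ∈ Left.
(3) (exactly one): anchor ∉ Left.
Only one tray left: anchor ∈ Green.
Suppose spring ∈ Left: no assignment then satisfies all the clues, so spring ∉ Left.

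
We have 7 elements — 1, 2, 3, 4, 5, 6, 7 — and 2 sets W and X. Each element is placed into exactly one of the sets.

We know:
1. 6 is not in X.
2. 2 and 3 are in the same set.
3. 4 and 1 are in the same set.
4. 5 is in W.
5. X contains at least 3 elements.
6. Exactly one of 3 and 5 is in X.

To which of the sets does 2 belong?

2: X

From (1): 6 ∉ X.
From (4): 5 ∈ W.
(6) (exactly one): 3 ∈ X.
Only one set left: 6 ∈ W.
(2): 2 matches 3: 2 ∉ W.
(2): 2 matches 3: 2 ∈ X.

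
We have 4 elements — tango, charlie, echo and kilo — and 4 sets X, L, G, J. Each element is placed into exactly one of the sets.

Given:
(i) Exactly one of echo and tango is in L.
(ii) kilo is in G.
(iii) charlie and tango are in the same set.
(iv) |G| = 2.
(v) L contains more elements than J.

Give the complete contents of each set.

X = {}; L = {charlie, tango}; G = {echo, kilo}; J = {}

From (ii): kilo ∈ G.
Suppose tango ∈ X: no assignment then satisfies all the clues, so tango ∉ X.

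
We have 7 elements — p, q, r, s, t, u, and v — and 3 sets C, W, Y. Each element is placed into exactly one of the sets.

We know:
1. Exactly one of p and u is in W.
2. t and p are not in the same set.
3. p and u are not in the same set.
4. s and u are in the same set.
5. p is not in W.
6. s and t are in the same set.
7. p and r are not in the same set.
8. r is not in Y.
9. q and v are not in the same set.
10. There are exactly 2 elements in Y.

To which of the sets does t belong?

t: W

From (5): p ∉ W.
From (8): r ∉ Y.
(1) (exactly one): u ∈ W.
(4): s matches u: s ∉ C.
(4): s matches u: s ∈ W.
(6): t matches s: t ∉ C.
(6): t matches s: t ∈ W.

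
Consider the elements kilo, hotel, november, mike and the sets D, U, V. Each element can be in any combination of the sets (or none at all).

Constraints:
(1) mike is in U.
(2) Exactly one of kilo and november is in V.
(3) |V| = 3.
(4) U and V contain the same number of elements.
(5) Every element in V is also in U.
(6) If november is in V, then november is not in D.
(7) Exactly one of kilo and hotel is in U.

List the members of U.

U = {hotel, mike, november}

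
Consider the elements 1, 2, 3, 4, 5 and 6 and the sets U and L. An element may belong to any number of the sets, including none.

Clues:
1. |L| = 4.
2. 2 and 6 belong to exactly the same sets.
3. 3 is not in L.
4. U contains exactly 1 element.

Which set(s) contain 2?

2: L

From (3): 3 ∉ L.
Suppose 2 ∈ U: no assignment then satisfies all the clues, so 2 ∉ U.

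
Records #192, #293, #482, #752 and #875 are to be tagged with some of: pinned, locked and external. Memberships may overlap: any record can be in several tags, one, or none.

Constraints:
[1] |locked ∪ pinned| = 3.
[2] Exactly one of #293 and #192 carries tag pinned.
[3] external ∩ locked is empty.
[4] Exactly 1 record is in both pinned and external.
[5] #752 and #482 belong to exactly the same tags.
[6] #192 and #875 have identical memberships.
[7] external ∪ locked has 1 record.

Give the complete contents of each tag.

pinned = {#293, #482, #752}; locked = {}; external = {#293}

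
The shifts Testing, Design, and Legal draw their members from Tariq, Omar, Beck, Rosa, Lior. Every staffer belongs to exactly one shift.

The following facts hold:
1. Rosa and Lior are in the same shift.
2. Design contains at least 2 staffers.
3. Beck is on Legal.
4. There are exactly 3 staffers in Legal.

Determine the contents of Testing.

Testing = {}

From (3): Beck ∈ Legal.
Suppose Tariq ∈ Testing: no assignment then satisfies all the clues, so Tariq ∉ Testing.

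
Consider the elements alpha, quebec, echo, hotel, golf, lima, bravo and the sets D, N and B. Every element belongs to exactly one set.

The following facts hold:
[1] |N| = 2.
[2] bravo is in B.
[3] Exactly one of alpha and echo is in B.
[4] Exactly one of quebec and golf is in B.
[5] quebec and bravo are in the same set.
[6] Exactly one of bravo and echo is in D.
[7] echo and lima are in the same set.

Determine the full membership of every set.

From (2): bravo ∈ B.
(5): quebec matches bravo: quebec ∉ D.
(5): quebec matches bravo: quebec ∉ N.
(5): quebec matches bravo: quebec ∈ B.
(6) (exactly one): echo ∈ D.
(7): lima matches echo: lima ∈ D.
(3) (exactly one): alpha ∈ B.
(4) (exactly one): golf ∉ B.
(1): only 2 candidates remain for N, so all are in.

D = {echo, lima}; N = {golf, hotel}; B = {alpha, bravo, quebec}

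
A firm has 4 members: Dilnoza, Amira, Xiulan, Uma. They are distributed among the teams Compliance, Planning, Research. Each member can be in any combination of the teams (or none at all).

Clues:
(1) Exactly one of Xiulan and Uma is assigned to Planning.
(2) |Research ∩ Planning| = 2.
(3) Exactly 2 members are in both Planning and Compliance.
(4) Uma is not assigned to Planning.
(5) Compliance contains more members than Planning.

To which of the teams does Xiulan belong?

Xiulan: Compliance, Planning, Research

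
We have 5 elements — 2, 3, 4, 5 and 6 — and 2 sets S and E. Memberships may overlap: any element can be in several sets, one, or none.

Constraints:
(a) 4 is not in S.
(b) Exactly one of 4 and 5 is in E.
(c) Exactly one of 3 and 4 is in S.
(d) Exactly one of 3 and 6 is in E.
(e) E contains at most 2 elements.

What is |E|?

2

From (a): 4 ∉ S.
(c) (exactly one): 3 ∈ S.
Suppose 2 ∈ E: no assignment then satisfies all the clues, so 2 ∉ E.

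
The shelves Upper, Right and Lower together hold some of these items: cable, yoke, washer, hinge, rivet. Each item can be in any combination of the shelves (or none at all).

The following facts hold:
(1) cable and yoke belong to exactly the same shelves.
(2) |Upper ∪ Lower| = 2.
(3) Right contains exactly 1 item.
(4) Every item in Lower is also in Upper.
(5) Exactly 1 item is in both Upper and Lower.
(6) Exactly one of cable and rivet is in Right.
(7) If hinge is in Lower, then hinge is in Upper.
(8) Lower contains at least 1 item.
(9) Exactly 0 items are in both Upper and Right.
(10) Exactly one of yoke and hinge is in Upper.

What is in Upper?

Upper = {hinge, washer}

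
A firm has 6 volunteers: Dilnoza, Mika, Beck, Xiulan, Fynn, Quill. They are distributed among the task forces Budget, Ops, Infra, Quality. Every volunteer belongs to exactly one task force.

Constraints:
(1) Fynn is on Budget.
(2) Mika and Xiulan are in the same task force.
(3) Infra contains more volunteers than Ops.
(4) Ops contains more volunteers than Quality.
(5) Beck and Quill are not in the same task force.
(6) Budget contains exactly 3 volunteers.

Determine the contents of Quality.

From (1): Fynn ∈ Budget.
Suppose Dilnoza ∈ Quality: no assignment then satisfies all the clues, so Dilnoza ∉ Quality.

Quality = {}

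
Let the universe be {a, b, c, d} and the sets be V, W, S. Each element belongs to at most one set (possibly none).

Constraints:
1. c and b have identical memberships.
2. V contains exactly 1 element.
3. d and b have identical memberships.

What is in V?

V = {a}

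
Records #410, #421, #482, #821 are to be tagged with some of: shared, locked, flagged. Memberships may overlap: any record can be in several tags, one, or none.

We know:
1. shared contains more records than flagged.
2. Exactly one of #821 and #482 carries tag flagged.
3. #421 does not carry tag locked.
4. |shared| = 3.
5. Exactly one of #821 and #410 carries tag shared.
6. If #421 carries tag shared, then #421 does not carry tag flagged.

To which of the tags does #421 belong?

#421: shared

From (3): #421 ∉ locked.
Suppose #421 ∉ shared: no assignment then satisfies all the clues, so #421 ∈ shared.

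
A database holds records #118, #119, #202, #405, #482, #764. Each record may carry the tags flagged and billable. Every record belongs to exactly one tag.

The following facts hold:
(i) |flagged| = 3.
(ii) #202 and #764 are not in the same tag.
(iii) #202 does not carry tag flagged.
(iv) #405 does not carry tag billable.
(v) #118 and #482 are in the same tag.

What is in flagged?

flagged = {#119, #405, #764}

From (iii): #202 ∉ flagged.
From (iv): #405 ∉ billable.
Only one tag left: #202 ∈ billable.
Only one tag left: #405 ∈ flagged.
(ii): #764 ∉ billable.
Only one tag left: #764 ∈ flagged.
Suppose #118 ∈ flagged: no assignment then satisfies all the clues, so #118 ∉ flagged.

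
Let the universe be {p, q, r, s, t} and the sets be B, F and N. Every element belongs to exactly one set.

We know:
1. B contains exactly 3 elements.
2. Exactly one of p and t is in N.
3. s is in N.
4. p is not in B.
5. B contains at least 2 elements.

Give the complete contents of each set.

B = {q, r, t}; F = {}; N = {p, s}

From (3): s ∈ N.
From (4): p ∉ B.
(1): only 3 candidates remain for B, so all are in.
(2) (exactly one): p ∈ N.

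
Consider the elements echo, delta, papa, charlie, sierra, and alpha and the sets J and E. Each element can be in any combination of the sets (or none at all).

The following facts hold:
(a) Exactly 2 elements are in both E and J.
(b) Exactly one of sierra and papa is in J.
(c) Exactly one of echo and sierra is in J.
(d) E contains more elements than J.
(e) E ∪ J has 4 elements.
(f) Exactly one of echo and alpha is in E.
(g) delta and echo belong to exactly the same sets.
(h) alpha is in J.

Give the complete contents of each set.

J = {alpha, sierra}; E = {alpha, charlie, papa, sierra}

From (h): alpha ∈ J.
Suppose echo ∈ J: no assignment then satisfies all the clues, so echo ∉ J.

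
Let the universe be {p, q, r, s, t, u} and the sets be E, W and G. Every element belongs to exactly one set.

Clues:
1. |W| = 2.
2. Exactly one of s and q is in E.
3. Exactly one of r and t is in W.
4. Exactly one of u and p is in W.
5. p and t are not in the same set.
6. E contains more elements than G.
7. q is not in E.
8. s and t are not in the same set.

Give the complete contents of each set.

E = {p, r, s}; W = {t, u}; G = {q}

From (7): q ∉ E.
(2) (exactly one): s ∈ E.
(8): t ∉ E.
Suppose p ∉ E: no assignment then satisfies all the clues, so p ∈ E.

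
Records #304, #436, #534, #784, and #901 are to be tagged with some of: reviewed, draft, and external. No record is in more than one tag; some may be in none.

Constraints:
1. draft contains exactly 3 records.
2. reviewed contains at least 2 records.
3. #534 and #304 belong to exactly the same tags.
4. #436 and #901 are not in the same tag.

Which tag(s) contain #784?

#784: reviewed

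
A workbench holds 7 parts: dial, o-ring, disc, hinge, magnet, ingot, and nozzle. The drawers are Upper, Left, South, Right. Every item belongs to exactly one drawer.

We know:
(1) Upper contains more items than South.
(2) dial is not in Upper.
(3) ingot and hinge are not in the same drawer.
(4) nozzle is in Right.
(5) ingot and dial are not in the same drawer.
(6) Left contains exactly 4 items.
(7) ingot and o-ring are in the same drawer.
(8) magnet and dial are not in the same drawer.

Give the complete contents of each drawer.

Upper = {hinge}; Left = {disc, ingot, magnet, o-ring}; South = {}; Right = {dial, nozzle}

From (2): dial ∉ Upper.
From (4): nozzle ∈ Right.
Suppose dial ∈ Left: no assignment then satisfies all the clues, so dial ∉ Left.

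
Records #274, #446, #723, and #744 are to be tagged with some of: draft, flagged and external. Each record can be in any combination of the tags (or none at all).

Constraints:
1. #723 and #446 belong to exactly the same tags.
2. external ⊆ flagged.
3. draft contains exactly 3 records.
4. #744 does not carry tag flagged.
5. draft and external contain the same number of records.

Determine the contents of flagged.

flagged = {#274, #446, #723}

From (4): #744 ∉ flagged.
(2) contrapositive: #744 ∉ external.
Suppose #274 ∉ flagged: no assignment then satisfies all the clues, so #274 ∈ flagged.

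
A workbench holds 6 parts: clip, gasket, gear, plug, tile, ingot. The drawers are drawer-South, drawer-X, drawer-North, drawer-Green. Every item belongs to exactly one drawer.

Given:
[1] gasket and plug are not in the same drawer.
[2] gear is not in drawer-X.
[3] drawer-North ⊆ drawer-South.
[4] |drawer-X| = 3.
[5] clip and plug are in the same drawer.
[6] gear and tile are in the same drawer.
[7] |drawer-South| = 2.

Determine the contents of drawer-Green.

drawer-Green = {gasket}

From (2): gear ∉ drawer-X.
(6): tile matches gear: tile ∉ drawer-X.
Suppose clip ∈ drawer-Green: no assignment then satisfies all the clues, so clip ∉ drawer-Green.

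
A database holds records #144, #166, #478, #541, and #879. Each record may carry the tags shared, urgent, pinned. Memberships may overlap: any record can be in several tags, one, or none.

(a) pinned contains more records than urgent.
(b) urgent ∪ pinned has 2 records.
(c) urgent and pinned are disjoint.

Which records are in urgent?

urgent = {}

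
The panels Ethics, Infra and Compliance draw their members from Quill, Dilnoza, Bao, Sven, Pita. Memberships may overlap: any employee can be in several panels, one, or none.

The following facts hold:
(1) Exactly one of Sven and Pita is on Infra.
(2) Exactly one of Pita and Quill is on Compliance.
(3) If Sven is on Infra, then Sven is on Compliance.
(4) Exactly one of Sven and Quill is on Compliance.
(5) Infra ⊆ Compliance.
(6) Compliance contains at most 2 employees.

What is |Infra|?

1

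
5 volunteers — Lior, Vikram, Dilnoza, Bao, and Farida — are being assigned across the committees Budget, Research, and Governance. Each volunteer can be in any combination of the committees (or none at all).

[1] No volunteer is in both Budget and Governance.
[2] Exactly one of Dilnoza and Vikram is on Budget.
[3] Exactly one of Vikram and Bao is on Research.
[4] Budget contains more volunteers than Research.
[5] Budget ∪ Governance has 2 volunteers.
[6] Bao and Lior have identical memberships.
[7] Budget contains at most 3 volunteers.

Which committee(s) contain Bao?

Bao: none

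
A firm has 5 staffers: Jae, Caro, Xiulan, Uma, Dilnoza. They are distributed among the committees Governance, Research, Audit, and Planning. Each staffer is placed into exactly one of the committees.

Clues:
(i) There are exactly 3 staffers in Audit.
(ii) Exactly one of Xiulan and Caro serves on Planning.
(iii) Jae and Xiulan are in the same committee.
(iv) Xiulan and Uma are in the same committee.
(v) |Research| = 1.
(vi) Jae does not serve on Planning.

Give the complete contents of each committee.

Governance = {}; Research = {Dilnoza}; Audit = {Jae, Uma, Xiulan}; Planning = {Caro}

From (vi): Jae ∉ Planning.
(iii): Xiulan matches Jae: Xiulan ∉ Planning.
(iv): Uma matches Xiulan: Uma ∉ Planning.
(ii) (exactly one): Caro ∈ Planning.
Suppose Jae ∈ Governance: no assignment then satisfies all the clues, so Jae ∉ Governance.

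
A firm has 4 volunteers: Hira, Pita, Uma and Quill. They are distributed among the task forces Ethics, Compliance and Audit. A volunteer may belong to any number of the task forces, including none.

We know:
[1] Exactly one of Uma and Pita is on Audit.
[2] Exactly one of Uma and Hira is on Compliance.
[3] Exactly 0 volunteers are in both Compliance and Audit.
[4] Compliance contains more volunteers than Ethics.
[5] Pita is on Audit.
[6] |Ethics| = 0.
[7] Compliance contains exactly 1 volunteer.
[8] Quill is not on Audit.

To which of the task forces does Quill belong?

Quill: none

From (5): Pita ∈ Audit.
From (8): Quill ∉ Audit.
(1) (exactly one): Uma ∉ Audit.
(6): Ethics already has 0, so the rest are out.
Suppose Quill ∈ Compliance: no assignment then satisfies all the clues, so Quill ∉ Compliance.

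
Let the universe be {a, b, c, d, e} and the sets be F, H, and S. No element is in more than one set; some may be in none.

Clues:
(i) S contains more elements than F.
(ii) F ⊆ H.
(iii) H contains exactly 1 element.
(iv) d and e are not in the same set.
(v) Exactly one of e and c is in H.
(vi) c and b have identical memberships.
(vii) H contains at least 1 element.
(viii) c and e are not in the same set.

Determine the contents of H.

H = {e}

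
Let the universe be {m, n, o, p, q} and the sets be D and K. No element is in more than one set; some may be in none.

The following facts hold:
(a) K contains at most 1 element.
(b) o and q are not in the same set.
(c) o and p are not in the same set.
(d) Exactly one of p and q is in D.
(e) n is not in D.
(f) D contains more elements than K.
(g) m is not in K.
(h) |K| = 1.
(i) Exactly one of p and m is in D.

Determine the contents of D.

D = {m, q}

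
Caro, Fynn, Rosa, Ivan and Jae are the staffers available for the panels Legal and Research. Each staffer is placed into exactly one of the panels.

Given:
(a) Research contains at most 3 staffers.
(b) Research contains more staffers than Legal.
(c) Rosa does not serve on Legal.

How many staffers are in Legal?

2

From (c): Rosa ∉ Legal.
Only one panel left: Rosa ∈ Research.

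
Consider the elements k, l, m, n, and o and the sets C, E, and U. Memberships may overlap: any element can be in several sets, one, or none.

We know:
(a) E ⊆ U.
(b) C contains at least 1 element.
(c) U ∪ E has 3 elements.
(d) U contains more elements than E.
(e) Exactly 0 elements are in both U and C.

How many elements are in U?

3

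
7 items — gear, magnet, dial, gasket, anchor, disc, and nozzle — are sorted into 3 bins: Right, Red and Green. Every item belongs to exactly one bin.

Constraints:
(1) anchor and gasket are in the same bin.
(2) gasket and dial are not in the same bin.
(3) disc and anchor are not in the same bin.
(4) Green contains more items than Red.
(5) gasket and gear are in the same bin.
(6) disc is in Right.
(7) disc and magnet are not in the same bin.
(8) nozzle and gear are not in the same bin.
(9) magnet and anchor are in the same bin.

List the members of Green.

Green = {anchor, gasket, gear, magnet}

From (6): disc ∈ Right.
(3): anchor ∉ Right.
(7): magnet ∉ Right.
(1): gasket matches anchor: gasket ∉ Right.
(5): gear matches gasket: gear ∉ Right.
Suppose gear ∉ Green: no assignment then satisfies all the clues, so gear ∈ Green.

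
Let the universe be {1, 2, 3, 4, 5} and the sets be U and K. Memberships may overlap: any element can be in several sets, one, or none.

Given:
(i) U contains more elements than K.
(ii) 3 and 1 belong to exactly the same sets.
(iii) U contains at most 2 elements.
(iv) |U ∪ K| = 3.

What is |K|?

1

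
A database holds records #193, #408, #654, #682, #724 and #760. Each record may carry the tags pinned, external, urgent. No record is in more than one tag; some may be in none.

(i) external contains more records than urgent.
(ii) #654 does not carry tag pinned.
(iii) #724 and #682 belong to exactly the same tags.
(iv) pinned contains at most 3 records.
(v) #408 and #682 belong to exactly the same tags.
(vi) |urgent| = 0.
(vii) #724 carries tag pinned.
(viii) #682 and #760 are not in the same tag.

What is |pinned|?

3

From (ii): #654 ∉ pinned.
From (vii): #724 ∈ pinned.
(iii): #682 matches #724: #682 ∈ pinned.
(v): #408 matches #682: #408 ∈ pinned.
(vi): urgent already has 0, so the rest are out.
(viii): #760 ∉ pinned.
(iv): pinned already has 3, so the rest are out.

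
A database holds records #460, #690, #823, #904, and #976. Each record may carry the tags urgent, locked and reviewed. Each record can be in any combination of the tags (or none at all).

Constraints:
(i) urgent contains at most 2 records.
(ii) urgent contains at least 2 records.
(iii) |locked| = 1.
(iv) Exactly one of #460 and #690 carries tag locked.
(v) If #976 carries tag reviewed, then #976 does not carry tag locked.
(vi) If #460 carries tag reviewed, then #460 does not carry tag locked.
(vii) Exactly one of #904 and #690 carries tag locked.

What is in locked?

locked = {#690}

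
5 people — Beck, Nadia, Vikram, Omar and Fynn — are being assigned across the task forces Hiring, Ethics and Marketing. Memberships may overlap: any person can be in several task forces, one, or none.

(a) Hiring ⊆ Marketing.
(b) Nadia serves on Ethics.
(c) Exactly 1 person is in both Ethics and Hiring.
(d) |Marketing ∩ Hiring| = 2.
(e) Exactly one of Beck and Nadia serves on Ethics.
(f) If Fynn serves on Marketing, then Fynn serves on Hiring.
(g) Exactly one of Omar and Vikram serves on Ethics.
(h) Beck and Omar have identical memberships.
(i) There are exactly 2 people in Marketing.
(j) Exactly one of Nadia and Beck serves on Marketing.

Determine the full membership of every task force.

Hiring = {Fynn, Nadia}; Ethics = {Nadia, Vikram}; Marketing = {Fynn, Nadia}

From (b): Nadia ∈ Ethics.
(e) (exactly one): Beck ∉ Ethics.
(h): Omar matches Beck: Omar ∉ Ethics.
(g) (exactly one): Vikram ∈ Ethics.
Suppose Beck ∈ Hiring: no assignment then satisfies all the clues, so Beck ∉ Hiring.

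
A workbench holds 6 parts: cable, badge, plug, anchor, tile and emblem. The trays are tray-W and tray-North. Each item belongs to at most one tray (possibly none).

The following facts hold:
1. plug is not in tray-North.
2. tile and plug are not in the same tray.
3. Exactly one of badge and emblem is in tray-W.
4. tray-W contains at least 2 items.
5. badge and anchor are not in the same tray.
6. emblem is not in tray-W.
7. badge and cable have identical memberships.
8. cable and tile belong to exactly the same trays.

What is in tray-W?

tray-W = {badge, cable, tile}

From (1): plug ∉ tray-North.
From (6): emblem ∉ tray-W.
(3) (exactly one): badge ∈ tray-W.
(5): anchor ∉ tray-W.
(7): cable matches badge: cable ∈ tray-W.
(8): tile matches cable: tile ∈ tray-W.
(2): plug ∉ tray-W.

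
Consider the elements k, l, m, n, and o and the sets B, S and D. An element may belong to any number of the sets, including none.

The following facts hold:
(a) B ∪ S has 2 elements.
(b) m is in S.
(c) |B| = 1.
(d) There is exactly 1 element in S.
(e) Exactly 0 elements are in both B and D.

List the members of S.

From (b): m ∈ S.
(d): S already has 1, so the rest are out.

S = {m}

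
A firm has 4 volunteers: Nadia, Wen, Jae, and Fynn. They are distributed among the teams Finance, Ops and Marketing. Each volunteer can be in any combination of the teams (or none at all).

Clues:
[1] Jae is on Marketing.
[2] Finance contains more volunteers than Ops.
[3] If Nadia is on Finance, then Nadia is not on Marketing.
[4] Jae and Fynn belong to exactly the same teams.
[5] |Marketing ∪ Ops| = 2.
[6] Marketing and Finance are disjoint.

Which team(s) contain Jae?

From (1): Jae ∈ Marketing.
(4): Fynn matches Jae: Fynn ∈ Marketing.
(6) (disjoint): Jae ∉ Finance.
(6) (disjoint): Fynn ∉ Finance.
Suppose Jae ∈ Ops: no assignment then satisfies all the clues, so Jae ∉ Ops.

Jae: Marketing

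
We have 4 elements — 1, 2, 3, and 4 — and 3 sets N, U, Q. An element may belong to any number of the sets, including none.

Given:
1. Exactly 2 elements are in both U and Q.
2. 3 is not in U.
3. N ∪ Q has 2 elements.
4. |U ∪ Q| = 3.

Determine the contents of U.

U = {1, 2, 4}

From (2): 3 ∉ U.
Suppose 1 ∉ U: no assignment then satisfies all the clues, so 1 ∈ U.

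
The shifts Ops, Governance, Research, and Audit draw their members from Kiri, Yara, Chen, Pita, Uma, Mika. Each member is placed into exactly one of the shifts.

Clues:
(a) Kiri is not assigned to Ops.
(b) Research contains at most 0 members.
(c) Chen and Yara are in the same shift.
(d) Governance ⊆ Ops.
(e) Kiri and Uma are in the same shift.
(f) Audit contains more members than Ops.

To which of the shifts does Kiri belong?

Kiri: Audit

From (a): Kiri ∉ Ops.
(b): Research already has 0, so the rest are out.
(d) contrapositive: Kiri ∉ Governance.
(e): Uma matches Kiri: Uma ∉ Ops.
(e): Uma matches Kiri: Uma ∉ Governance.
Only one shift left: Kiri ∈ Audit.
Only one shift left: Uma ∈ Audit.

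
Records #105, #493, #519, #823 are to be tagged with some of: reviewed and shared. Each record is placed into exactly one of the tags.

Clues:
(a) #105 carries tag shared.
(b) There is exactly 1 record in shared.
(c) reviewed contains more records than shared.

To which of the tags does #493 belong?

From (a): #105 ∈ shared.
(b): shared already has 1, so the rest are out.
Only one tag left: #493 ∈ reviewed.
Only one tag left: #519 ∈ reviewed.
Only one tag left: #823 ∈ reviewed.

#493: reviewed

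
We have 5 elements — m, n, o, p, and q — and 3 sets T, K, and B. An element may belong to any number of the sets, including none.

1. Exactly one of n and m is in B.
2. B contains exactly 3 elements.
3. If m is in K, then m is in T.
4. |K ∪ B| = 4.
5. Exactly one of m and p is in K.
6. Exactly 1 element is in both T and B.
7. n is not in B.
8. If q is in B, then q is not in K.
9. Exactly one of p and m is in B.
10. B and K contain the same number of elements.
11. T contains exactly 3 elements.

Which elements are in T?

T = {m, n, p}

From (7): n ∉ B.
(1) (exactly one): m ∈ B.
(9) (exactly one): p ∉ B.
(2): only 3 candidates remain for B, so all are in.
(8): q ∉ K.
Suppose m ∉ T: no assignment then satisfies all the clues, so m ∈ T.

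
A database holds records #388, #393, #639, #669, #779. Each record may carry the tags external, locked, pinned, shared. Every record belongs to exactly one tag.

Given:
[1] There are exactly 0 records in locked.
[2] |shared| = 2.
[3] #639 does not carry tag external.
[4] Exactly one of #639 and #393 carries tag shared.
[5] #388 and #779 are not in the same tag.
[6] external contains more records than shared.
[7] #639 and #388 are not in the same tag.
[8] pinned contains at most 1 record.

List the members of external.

external = {#388, #393, #669}

From (3): #639 ∉ external.
(1): locked already has 0, so the rest are out.
Suppose #388 ∉ external: no assignment then satisfies all the clues, so #388 ∈ external.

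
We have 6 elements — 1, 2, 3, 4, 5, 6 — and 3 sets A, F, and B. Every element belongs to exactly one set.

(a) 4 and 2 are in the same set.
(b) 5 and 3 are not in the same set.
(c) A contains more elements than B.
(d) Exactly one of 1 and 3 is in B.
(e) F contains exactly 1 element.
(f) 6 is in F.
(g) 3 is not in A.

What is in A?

A = {1, 2, 4, 5}

From (f): 6 ∈ F.
From (g): 3 ∉ A.
(e): F already has 1, so the rest are out.
Only one set left: 3 ∈ B.
(b): 5 ∉ B.
(d) (exactly one): 1 ∉ B.
Only one set left: 1 ∈ A.
Only one set left: 5 ∈ A.
Suppose 2 ∉ A: no assignment then satisfies all the clues, so 2 ∈ A.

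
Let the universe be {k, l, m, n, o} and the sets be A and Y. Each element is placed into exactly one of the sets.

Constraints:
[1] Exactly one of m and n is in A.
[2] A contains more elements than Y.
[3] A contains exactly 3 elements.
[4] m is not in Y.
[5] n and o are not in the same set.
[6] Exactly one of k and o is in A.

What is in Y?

From (4): m ∉ Y.
Only one set left: m ∈ A.
(1) (exactly one): n ∉ A.
Only one set left: n ∈ Y.
(5): o ∉ Y.
Only one set left: o ∈ A.
(6) (exactly one): k ∉ A.
Only one set left: k ∈ Y.
(3): only 3 candidates remain for A, so all are in.

Y = {k, n}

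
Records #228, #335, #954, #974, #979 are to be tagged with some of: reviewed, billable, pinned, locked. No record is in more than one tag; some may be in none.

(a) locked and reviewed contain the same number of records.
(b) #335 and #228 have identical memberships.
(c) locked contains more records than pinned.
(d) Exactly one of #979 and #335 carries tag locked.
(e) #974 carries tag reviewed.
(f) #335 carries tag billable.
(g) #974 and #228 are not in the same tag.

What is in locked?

locked = {#979}

From (e): #974 ∈ reviewed.
From (f): #335 ∈ billable.
(b): #228 matches #335: #228 ∉ reviewed.
(b): #228 matches #335: #228 ∈ billable.
(d) (exactly one): #979 ∈ locked.
Suppose #954 ∈ locked: no assignment then satisfies all the clues, so #954 ∉ locked.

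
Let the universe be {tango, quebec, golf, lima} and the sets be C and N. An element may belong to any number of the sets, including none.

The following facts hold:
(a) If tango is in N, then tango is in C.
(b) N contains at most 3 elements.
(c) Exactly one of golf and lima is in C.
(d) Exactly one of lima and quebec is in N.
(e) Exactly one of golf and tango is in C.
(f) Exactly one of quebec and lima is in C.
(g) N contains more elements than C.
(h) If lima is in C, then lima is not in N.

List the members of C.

C = {lima, tango}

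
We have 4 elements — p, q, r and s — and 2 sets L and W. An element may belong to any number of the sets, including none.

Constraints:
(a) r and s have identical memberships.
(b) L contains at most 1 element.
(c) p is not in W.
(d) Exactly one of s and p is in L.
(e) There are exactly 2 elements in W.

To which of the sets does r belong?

r: W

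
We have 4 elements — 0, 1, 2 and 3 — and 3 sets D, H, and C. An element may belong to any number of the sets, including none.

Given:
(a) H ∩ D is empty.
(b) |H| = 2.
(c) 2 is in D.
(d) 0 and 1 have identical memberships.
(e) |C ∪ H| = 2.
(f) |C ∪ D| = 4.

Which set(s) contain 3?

3: D

From (c): 2 ∈ D.
(a) (disjoint): 2 ∉ H.
Suppose 3 ∉ D: no assignment then satisfies all the clues, so 3 ∈ D.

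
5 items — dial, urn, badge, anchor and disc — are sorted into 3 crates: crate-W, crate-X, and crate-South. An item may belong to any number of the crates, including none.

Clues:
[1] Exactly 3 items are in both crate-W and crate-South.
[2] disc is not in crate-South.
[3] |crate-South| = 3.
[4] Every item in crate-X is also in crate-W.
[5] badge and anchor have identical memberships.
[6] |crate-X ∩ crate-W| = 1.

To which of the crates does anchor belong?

From (2): disc ∉ crate-South.
Suppose anchor ∉ crate-W: no assignment then satisfies all the clues, so anchor ∈ crate-W.

anchor: crate-South, crate-W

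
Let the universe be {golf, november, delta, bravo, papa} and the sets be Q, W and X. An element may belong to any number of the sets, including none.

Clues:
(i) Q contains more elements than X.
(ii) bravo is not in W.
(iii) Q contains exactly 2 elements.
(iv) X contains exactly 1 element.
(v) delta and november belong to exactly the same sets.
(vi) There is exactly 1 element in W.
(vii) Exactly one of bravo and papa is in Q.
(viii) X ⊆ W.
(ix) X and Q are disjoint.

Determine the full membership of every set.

Q = {bravo, golf}; W = {papa}; X = {papa}

From (ii): bravo ∉ W.
(viii) contrapositive: bravo ∉ X.
Suppose golf ∉ Q: no assignment then satisfies all the clues, so golf ∈ Q.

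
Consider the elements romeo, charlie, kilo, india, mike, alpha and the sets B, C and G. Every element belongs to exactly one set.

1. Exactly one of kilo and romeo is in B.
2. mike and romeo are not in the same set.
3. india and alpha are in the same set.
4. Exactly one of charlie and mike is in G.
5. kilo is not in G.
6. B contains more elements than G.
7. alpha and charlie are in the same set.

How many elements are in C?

1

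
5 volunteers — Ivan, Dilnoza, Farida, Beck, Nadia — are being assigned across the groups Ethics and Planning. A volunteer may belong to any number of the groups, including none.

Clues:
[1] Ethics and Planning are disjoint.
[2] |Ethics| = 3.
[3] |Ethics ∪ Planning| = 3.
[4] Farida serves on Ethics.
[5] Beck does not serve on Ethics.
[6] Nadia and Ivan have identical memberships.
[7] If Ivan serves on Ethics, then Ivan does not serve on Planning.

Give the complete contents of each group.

From (4): Farida ∈ Ethics.
From (5): Beck ∉ Ethics.
(1) (disjoint): Farida ∉ Planning.
Suppose Ivan ∉ Ethics: no assignment then satisfies all the clues, so Ivan ∈ Ethics.

Ethics = {Farida, Ivan, Nadia}; Planning = {}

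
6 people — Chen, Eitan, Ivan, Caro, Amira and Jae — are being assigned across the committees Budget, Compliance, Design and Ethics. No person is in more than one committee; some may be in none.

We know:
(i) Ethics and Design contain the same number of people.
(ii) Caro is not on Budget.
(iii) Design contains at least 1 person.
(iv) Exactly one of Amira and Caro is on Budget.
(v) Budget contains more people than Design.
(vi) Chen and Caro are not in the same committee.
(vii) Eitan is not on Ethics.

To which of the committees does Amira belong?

From (ii): Caro ∉ Budget.
From (vii): Eitan ∉ Ethics.
(iv) (exactly one): Amira ∈ Budget.

Amira: Budget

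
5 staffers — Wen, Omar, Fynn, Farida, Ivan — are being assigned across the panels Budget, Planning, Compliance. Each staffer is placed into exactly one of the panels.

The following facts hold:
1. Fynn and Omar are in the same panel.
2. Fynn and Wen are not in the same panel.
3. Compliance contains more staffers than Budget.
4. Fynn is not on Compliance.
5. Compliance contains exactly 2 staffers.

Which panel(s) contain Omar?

Omar: Planning

From (4): Fynn ∉ Compliance.
(1): Omar matches Fynn: Omar ∉ Compliance.
Suppose Omar ∈ Budget: no assignment then satisfies all the clues, so Omar ∉ Budget.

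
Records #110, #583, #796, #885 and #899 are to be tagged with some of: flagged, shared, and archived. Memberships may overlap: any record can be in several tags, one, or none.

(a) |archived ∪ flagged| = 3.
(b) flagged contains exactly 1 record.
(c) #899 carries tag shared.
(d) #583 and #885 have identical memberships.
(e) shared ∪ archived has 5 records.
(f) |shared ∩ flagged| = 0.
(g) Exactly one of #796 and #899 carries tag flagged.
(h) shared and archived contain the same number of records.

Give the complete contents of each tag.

flagged = {#796}; shared = {#583, #885, #899}; archived = {#110, #796, #899}

From (c): #899 ∈ shared.
Suppose #110 ∈ flagged: no assignment then satisfies all the clues, so #110 ∉ flagged.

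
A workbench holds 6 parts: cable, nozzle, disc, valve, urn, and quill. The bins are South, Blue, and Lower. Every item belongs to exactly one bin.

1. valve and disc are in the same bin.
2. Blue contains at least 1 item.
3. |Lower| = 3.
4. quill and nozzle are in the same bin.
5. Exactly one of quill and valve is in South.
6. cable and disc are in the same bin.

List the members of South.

South = {nozzle, quill}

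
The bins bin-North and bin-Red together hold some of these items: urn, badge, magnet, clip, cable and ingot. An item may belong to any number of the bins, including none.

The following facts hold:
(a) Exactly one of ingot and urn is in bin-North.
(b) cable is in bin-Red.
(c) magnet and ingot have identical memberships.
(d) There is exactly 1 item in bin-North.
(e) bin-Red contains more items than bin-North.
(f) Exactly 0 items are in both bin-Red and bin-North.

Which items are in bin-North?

From (b): cable ∈ bin-Red.
Suppose urn ∉ bin-North: no assignment then satisfies all the clues, so urn ∈ bin-North.

bin-North = {urn}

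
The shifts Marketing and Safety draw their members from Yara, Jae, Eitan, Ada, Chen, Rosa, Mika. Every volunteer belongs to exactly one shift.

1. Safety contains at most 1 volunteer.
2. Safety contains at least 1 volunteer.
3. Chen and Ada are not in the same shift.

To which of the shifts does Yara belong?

Yara: Marketing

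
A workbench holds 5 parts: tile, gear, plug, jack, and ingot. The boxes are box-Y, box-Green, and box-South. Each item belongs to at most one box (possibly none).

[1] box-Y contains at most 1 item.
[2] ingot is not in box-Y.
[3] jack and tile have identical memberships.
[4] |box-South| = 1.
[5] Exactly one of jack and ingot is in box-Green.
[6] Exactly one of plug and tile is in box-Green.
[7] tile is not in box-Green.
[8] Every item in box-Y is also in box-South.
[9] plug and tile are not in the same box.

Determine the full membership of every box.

From (2): ingot ∉ box-Y.
From (7): tile ∉ box-Green.
(3): jack matches tile: jack ∉ box-Green.
(5) (exactly one): ingot ∈ box-Green.
(6) (exactly one): plug ∈ box-Green.
Suppose tile ∈ box-Y: no assignment then satisfies all the clues, so tile ∉ box-Y.

box-Y = {}; box-Green = {ingot, plug}; box-South = {gear}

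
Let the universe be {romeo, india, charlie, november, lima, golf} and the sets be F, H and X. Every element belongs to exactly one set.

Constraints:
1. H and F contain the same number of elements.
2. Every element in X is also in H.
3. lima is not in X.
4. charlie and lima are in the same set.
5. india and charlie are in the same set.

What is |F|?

3

From (3): lima ∉ X.
(4): charlie matches lima: charlie ∉ X.
(5): india matches charlie: india ∉ X.
Suppose romeo ∈ X: no assignment then satisfies all the clues, so romeo ∉ X.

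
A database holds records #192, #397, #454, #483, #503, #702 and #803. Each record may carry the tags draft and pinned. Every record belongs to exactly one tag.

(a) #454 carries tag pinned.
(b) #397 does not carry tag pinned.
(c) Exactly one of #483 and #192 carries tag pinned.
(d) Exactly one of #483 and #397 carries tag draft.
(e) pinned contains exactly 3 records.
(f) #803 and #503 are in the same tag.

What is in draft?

draft = {#192, #397, #503, #803}

From (a): #454 ∈ pinned.
From (b): #397 ∉ pinned.
Only one tag left: #397 ∈ draft.
(d) (exactly one): #483 ∉ draft.
Only one tag left: #483 ∈ pinned.
(c) (exactly one): #192 ∉ pinned.
Only one tag left: #192 ∈ draft.
Suppose #503 ∉ draft: no assignment then satisfies all the clues, so #503 ∈ draft.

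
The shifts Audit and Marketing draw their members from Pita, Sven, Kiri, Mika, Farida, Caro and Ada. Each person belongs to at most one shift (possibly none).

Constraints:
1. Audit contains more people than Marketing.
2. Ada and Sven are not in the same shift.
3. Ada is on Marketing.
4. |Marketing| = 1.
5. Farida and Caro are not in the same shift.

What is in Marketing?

Marketing = {Ada}

From (3): Ada ∈ Marketing.
(2): Sven ∉ Marketing.
(4): Marketing already has 1, so the rest are out.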